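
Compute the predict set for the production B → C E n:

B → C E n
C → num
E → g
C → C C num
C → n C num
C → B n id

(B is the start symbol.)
PREDICT(B → C E n) = (FIRST(RHS) \ {ε}) ∪ (FOLLOW(B) if ε ∈ FIRST(RHS), i.e. RHS ⇒* ε)
FIRST(C) = { 'n', 'num' }
FIRST(C E n) = { 'n', 'num' }
ε ∉ FIRST(C E n), so FOLLOW(B) is not added.
PREDICT(B → C E n) = { 'n', 'num' }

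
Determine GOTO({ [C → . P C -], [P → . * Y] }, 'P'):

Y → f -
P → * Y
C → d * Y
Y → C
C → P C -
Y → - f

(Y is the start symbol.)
{ [C → . P C -], [C → . d * Y], [C → P . C -], [P → . * Y] }

GOTO(I, 'P') = CLOSURE({ [A → αX.β] : [A → α.Xβ] ∈ I, X = 'P' })

Items with dot before 'P', with the dot advanced:
  [C → . P C -] → [C → P . C -]
Closure of the advanced items:
  [C → P . C -] has the dot before C: add [C → . d * Y], [C → . P C -]
  [C → . P C -] has the dot before P: add [P → . * Y]

GOTO = { [C → . P C -], [C → . d * Y], [C → P . C -], [P → . * Y] }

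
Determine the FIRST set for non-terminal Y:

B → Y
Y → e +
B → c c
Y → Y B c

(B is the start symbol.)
To compute FIRST(Y), examine every production with Y on the left-hand side, reading each right-hand side left to right until a non-nullable symbol is reached.

From Y → e +:
  - e is a terminal: add 'e' and stop
From Y → Y B c:
  - Y is the symbol being defined: contributes nothing new
    Y is not nullable, so stop

Collecting: FIRST(Y) = { 'e' }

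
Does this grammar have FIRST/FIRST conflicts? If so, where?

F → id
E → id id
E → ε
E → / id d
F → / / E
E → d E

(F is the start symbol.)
No FIRST/FIRST conflicts.

A FIRST/FIRST conflict occurs when two productions N → α and N → β for the same non-terminal have FIRST(α) ∩ FIRST(β) ≠ ∅ (with ε ∈ FIRST of a nullable right-hand side, so two nullable alternatives also conflict).

Productions for F:
  F → id: FIRST = { 'id' }
  F → / / E: FIRST = { '/' }
Productions for E:
  E → id id: FIRST = { 'id' }
  E → ε: FIRST = { ε }
  E → / id d: FIRST = { '/' }
  E → d E: FIRST = { 'd' }

All alternatives of each non-terminal have pairwise disjoint FIRST sets.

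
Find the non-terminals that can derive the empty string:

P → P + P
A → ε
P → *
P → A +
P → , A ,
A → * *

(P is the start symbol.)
{ 'A' }

ε-productions: A → ε
So A is immediately nullable.
No further non-terminal can be added: every production for the remaining non-terminals contains a terminal or a non-nullable non-terminal.
Nullable = { 'A' }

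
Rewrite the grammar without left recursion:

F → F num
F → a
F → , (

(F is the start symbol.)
F → a F'
F → , ( F'
F' → num F'
F' → ε

F is directly left-recursive. The standard transformation for
  A → A α₁ | ... | A α_m | β₁ | ... | β_n
is
  A  → β₁ A' | ... | β_n A'
  A' → α₁ A' | ... | α_m A' | ε

F → a becomes F → a F'
F → , ( becomes F → , ( F'
F → F num becomes F' → num F'
Add F' → ε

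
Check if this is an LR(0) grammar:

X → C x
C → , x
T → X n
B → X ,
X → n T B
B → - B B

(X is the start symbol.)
Augment with X' → X and build the canonical LR(0) collection (I0 = CLOSURE({[X' → . X]}), then GOTO on every symbol after a dot until no new states appear). It has 16 states:
  I0: { [C → . , x], [X → . C x], [X → . n T B], [X' → . X] }  — shift
  I1: { [C → , . x] }  — shift
  I2: { [X → C . x] }  — shift
  I3: { [X' → X .] }  — accept
  I4: { [C → . , x], [T → . X n], [X → . C x], [X → . n T B], [X → n . T B] }  — shift
  I5: { [B → . - B B], [B → . X ,], [C → . , x], [X → . C x], [X → . n T B], [X → n T . B] }  — shift
  I6: { [T → X . n] }  — shift
  I7: { [T → X n .] }  — reduce
  I8: { [B → - . B B], [B → . - B B], [B → . X ,], [C → . , x], [X → . C x], [X → . n T B] }  — shift
  I9: { [X → n T B .] }  — reduce
  I10: { [B → X . ,] }  — shift
  I11: { [B → X , .] }  — reduce
  I12: { [B → - B . B], [B → . - B B], [B → . X ,], [C → . , x], [X → . C x], [X → . n T B] }  — shift
  I13: { [B → - B B .] }  — reduce
  I14: { [X → C x .] }  — reduce
  I15: { [C → , x .] }  — reduce

Every state is either a pure shift/goto state or contains exactly one complete item and nothing to shift — no conflicts. The grammar is LR(0).

Answer: Yes, the grammar is LR(0)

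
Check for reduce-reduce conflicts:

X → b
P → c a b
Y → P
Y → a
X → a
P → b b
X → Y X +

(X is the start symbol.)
Yes — I4: [X → a .] vs [Y → a .]

Augment with X' → X and build the canonical LR(0) collection (I0 = CLOSURE({[X' → . X]}), then GOTO on every symbol after a dot until no new states appear). It has 12 states:
  I0: { [P → . b b], [P → . c a b], [X → . Y X +], [X → . a], [X → . b], [X' → . X], [Y → . P], [Y → . a] }  — shift
  I1: { [Y → P .] }  — reduce
  I2: { [X' → X .] }  — accept
  I3: { [P → . b b], [P → . c a b], [X → . Y X +], [X → . a], [X → . b], [X → Y . X +], [Y → . P], [Y → . a] }  — shift
  I4: { [X → a .], [Y → a .] }  — 2 reduces
  I5: { [P → b . b], [X → b .] }  — shift, reduce
  I6: { [P → c . a b] }  — shift
  I7: { [P → c a . b] }  — shift
  I8: { [P → c a b .] }  — reduce
  I9: { [P → b b .] }  — reduce
  I10: { [X → Y X . +] }  — shift
  I11: { [X → Y X + .] }  — reduce

I4 contains complete items [X → a .], [Y → a .] — reduce-reduce conflict.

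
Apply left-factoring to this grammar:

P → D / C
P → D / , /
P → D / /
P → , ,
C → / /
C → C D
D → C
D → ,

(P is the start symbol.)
P → D / P'
P' → C
P' → , /
P' → /
P → , ,
C → / /
C → C D
D → C
D → ,

Left-factoring transforms A → αβ₁ | αβ₂ into A → αA' and A' → β₁ | β₂
(α is the longest common prefix among the alternatives). Repeat until
no nonterminal has two alternatives with a common prefix.

Round 1: P has alternatives sharing prefix 'D /'. Introduce P': P → D / P'
  Add: P' → C
  Add: P' → , /
  Add: P' → /

No remaining common prefixes — done.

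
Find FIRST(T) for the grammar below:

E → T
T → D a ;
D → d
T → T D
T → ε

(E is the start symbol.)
To compute FIRST(T), examine every production with T on the left-hand side, reading each right-hand side left to right until a non-nullable symbol is reached.

FIRST sets of the other non-terminals involved (by the same procedure, iterated to a fixed point):
  FIRST(D) = { 'd' }

From T → D a ;:
  - D is a non-terminal: add FIRST(D) \ {ε} = { 'd' }
    D is not nullable, so stop
From T → T D:
  - T is the symbol being defined: contributes nothing new
    T is nullable, so continue to the next symbol
  - D is a non-terminal: add FIRST(D) \ {ε} = { 'd' }
    D is not nullable, so stop
From T → ε:
  - ε-production, so ε ∈ FIRST(T)

Collecting: FIRST(T) = { 'd', ε }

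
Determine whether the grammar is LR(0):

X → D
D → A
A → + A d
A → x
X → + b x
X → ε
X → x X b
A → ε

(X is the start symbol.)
No. Shift-reduce conflict between [A → .] and [A → . + A d]

Augment with X' → X and build the canonical LR(0) collection (I0 = CLOSURE({[X' → . X]}), then GOTO on every symbol after a dot until no new states appear). It has 14 states:
  I0: { [A → . + A d], [A → . x], [A → .], [D → . A], [X → . + b x], [X → . D], [X → . x X b], [X → .], [X' → . X] }  — shift, 2 reduces
  I1: { [A → + . A d], [A → . + A d], [A → . x], [A → .], [X → + . b x] }  — shift, reduce
  I2: { [D → A .] }  — reduce
  I3: { [X → D .] }  — reduce
  I4: { [X' → X .] }  — accept
  I5: { [A → . + A d], [A → . x], [A → .], [A → x .], [D → . A], [X → . + b x], [X → . D], [X → . x X b], [X → .], [X → x . X b] }  — shift, 3 reduces
  I6: { [X → x X . b] }  — shift
  I7: { [X → x X b .] }  — reduce
  I8: { [A → + . A d], [A → . + A d], [A → . x], [A → .] }  — shift, reduce
  I9: { [A → + A . d] }  — shift
  I10: { [X → + b . x] }  — shift
  I11: { [A → x .] }  — reduce
  I12: { [X → + b x .] }  — reduce
  I13: { [A → + A d .] }  — reduce

Conflict in state I0:
  Shift-reduce conflict between [A → .] and [A → . + A d]
So the grammar is NOT LR(0).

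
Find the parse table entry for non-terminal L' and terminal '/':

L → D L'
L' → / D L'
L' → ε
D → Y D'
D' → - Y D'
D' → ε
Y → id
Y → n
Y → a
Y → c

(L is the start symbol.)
To find M[L', '/'], we find productions for L' where '/' is in the predict set (PREDICT(N → α) = (FIRST(α) \ {ε}) ∪ (FOLLOW(N) if α ⇒* ε)).

Relevant sets:
  FOLLOW(L') = { $ }

L' → / D L': PREDICT = { '/' }
  '/' is in predict set, so this production goes in M[L', '/']
L' → ε: PREDICT = { $ }

M[L', '/'] = L' → / D L'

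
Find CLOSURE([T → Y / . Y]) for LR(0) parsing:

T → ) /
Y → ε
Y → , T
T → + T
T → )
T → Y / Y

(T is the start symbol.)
Start with: [T → Y / . Y]
  [T → Y / . Y] has the dot before Y: add [Y → .], [Y → . , T]
No further items can be added.

CLOSURE = { [T → Y / . Y], [Y → . , T], [Y → .] }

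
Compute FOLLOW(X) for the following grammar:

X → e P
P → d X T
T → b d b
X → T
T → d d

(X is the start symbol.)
{ $, 'b', 'd' }

To compute FOLLOW(X), find every occurrence of X on a right-hand side N → α X β: add FIRST(β) \ {ε}, and if β is empty or nullable also add FOLLOW(N). Iterate to a fixed point.

X is the start symbol, so $ ∈ FOLLOW(X).
In P → d X T: X is followed by T, add FIRST(T) \ {ε} = { 'b', 'd' }

Taking the union: FOLLOW(X) = { $, 'b', 'd' }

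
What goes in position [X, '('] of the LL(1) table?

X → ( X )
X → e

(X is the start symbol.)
To find M[X, '('], we find productions for X where '(' is in the predict set (PREDICT(N → α) = (FIRST(α) \ {ε}) ∪ (FOLLOW(N) if α ⇒* ε)).

X → ( X ): PREDICT = { '(' }
  '(' is in predict set, so this production goes in M[X, '(']
X → e: PREDICT = { 'e' }

M[X, '('] = X → ( X )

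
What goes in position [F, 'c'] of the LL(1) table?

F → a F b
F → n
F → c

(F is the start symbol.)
F → c

To find M[F, 'c'], we find productions for F where 'c' is in the predict set (PREDICT(N → α) = (FIRST(α) \ {ε}) ∪ (FOLLOW(N) if α ⇒* ε)).

F → a F b: PREDICT = { 'a' }
F → n: PREDICT = { 'n' }
F → c: PREDICT = { 'c' }
  'c' is in predict set, so this production goes in M[F, 'c']

M[F, 'c'] = F → c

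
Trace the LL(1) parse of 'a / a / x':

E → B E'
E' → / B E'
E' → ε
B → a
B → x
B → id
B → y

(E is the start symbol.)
Stack is shown with the top on the left.

Stack     Input        Action
-----------------------------
E $       a / a / x $  output E → B E'
B E' $    a / a / x $  output B → a
a E' $    a / a / x $  match 'a'
E' $      / a / x $    output E' → / B E'
/ B E' $  / a / x $    match '/'
B E' $    a / x $      output B → a
a E' $    a / x $      match 'a'
E' $      / x $        output E' → / B E'
/ B E' $  / x $        match '/'
B E' $    x $          output B → x
x E' $    x $          match 'x'
E' $      $            output E' → ε
$         $            accept

The string is accepted.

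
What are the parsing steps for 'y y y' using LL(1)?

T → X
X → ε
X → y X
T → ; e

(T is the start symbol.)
Stack is shown with the top on the left.

Stack  Input    Action
----------------------
T $    y y y $  output T → X
X $    y y y $  output X → y X
y X $  y y y $  match 'y'
X $    y y $    output X → y X
y X $  y y $    match 'y'
X $    y $      output X → y X
y X $  y $      match 'y'
X $    $        output X → ε
$      $        accept

The string is accepted.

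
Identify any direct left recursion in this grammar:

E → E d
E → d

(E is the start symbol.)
E → E d: LEFT RECURSIVE (starts with E)
E → d: starts with d

The grammar has direct left recursion on: E.

Answer: Yes, E is left-recursive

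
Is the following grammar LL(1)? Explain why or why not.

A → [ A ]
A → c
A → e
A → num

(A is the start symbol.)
Yes, the grammar is LL(1).

A grammar is LL(1) if for each non-terminal N with multiple productions, the predict sets of those productions are pairwise disjoint, where PREDICT(N → α) = (FIRST(α) \ {ε}) ∪ (FOLLOW(N) if α ⇒* ε).

For A:
  PREDICT(A → '[' A ']') = { '[' }
  PREDICT(A → c) = { 'c' }
  PREDICT(A → e) = { 'e' }
  PREDICT(A → num) = { 'num' }

All predict sets are disjoint. The grammar IS LL(1).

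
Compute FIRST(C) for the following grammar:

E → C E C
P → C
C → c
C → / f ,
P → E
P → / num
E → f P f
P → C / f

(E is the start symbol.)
To compute FIRST(C), examine every production with C on the left-hand side, reading each right-hand side left to right until a non-nullable symbol is reached.

From C → c:
  - c is a terminal: add 'c' and stop
From C → / f ,:
  - '/' is a terminal: add '/' and stop

Collecting: FIRST(C) = { '/', 'c' }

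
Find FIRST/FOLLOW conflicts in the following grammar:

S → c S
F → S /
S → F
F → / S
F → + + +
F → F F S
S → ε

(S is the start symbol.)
Yes. S → c S with FOLLOW(S) on { 'c' }; S → F with FOLLOW(S) on { '+', '/', 'c' }

Nullable non-terminals: S.
FIRST sets used below: FIRST(F) = { '+', '/', 'c' }

S: nullable alternative(s) S → ε; FOLLOW(S) = { $, '+', '/', 'c' }
  S → c S: FIRST \ {ε} = { 'c' } — overlaps FOLLOW(S) on { 'c' }: CONFLICT
  S → F: FIRST \ {ε} = { '+', '/', 'c' } — overlaps FOLLOW(S) on { '+', '/', 'c' }: CONFLICT
  S → ε: FIRST \ {ε} = { } — this is the only nullable alternative, skip

F has no nullable alternative, so no FIRST/FOLLOW check is needed there.

So the grammar has 2 FIRST/FOLLOW conflicts (marked CONFLICT above).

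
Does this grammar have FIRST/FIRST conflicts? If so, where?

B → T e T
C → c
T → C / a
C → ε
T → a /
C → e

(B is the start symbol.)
FIRST sets of the non-terminals at (or reachable through a nullable prefix from) the front of some alternative:
  FIRST(C) = { 'c', 'e', ε }

Productions for C:
  C → c: FIRST = { 'c' }
  C → ε: FIRST = { ε }
  C → e: FIRST = { 'e' }
Productions for T:
  T → C / a: FIRST = { '/', 'c', 'e' }
  T → a /: FIRST = { 'a' }
B has only one production, so no FIRST/FIRST conflict is possible there.

All alternatives of each non-terminal have pairwise disjoint FIRST sets.

Answer: No FIRST/FIRST conflicts.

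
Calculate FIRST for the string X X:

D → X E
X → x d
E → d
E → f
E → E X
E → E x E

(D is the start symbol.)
FIRST sets of the non-terminals involved (from the grammar, by fixed-point iteration):
  FIRST(X) = { 'x' }

To compute FIRST(X X), process the symbols left to right:
Symbol X is a non-terminal. Add FIRST(X) \ {ε} = { 'x' }
X is not nullable (ε ∉ FIRST(X)), so stop here.
FIRST(X X) = { 'x' }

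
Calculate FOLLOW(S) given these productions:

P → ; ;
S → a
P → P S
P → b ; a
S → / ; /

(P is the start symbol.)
{ $, '/', 'a' }

In P → P S: S is at the end, add FOLLOW(P)

The FOLLOW sets referred to above (computed the same way, to a fixed point):
  FOLLOW(P) = { $, '/', 'a' }

Taking the union: FOLLOW(S) = { $, '/', 'a' }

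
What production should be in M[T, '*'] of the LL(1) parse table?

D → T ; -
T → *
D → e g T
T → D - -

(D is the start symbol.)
T → *, T → D - -

To find M[T, '*'], we find productions for T where '*' is in the predict set (PREDICT(N → α) = (FIRST(α) \ {ε}) ∪ (FOLLOW(N) if α ⇒* ε)).

Relevant sets:
  FIRST(D) = { '*', 'e' }

T → *: PREDICT = { '*' }
  '*' is in predict set, so this production goes in M[T, '*']
T → D - -: PREDICT = { '*', 'e' }
  '*' is in predict set, so this production goes in M[T, '*']

M[T, '*'] = T → *, T → D - -  (a multiply-defined cell — the grammar is not LL(1))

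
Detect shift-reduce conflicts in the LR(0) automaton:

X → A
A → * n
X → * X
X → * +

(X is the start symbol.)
No shift-reduce conflicts

Augment with X' → X and build the canonical LR(0) collection (I0 = CLOSURE({[X' → . X]}), then GOTO on every symbol after a dot until no new states appear). It has 7 states:
  I0: { [A → . * n], [X → . * +], [X → . * X], [X → . A], [X' → . X] }  — shift
  I1: { [A → * . n], [A → . * n], [X → * . +], [X → * . X], [X → . * +], [X → . * X], [X → . A] }  — shift
  I2: { [X → A .] }  — reduce
  I3: { [X' → X .] }  — accept
  I4: { [X → * + .] }  — reduce
  I5: { [X → * X .] }  — reduce
  I6: { [A → * n .] }  — reduce

No state contains both a complete item and a shift item.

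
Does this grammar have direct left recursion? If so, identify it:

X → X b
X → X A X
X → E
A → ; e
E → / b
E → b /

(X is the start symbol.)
Direct left recursion occurs when N → N α for some non-terminal N (the right-hand side begins with the left-hand side itself).

X → X b: LEFT RECURSIVE (starts with X)
X → X A X: LEFT RECURSIVE (starts with X)
X → E: starts with E
A → ; e: starts with ';'
E → / b: starts with '/'
E → b /: starts with b

The grammar has direct left recursion on: X.

Answer: Yes, X is left-recursive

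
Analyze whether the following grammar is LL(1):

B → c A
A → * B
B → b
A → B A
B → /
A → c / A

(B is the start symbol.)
A grammar is LL(1) if for each non-terminal N with multiple productions, the predict sets of those productions are pairwise disjoint, where PREDICT(N → α) = (FIRST(α) \ {ε}) ∪ (FOLLOW(N) if α ⇒* ε).

Relevant sets:
  FIRST(B) = { '/', 'b', 'c' }

For B:
  PREDICT(B → c A) = { 'c' }
  PREDICT(B → b) = { 'b' }
  PREDICT(B → '/') = { '/' }
For A:
  PREDICT(A → '*' B) = { '*' }
  PREDICT(A → B A) = { '/', 'b', 'c' }
  PREDICT(A → c '/' A) = { 'c' }

Conflict found: Predict set conflict for A: { 'c' }
The grammar is NOT LL(1).

Answer: No. Predict set conflict for A: { 'c' }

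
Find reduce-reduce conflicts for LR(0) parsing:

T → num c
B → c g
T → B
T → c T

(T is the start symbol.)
No reduce-reduce conflicts

A reduce-reduce conflict occurs when an LR(0) state has two complete items [A → α .] and [B → β .] — both call for a reduction, and with no lookahead the parser cannot choose between them.

Augment with T' → T and build the canonical LR(0) collection (I0 = CLOSURE({[T' → . T]}), then GOTO on every symbol after a dot until no new states appear). It has 8 states:
  I0: { [B → . c g], [T → . B], [T → . c T], [T → . num c], [T' → . T] }  — shift
  I1: { [T → B .] }  — reduce
  I2: { [T' → T .] }  — accept
  I3: { [B → . c g], [B → c . g], [T → . B], [T → . c T], [T → . num c], [T → c . T] }  — shift
  I4: { [T → num . c] }  — shift
  I5: { [T → num c .] }  — reduce
  I6: { [T → c T .] }  — reduce
  I7: { [B → c g .] }  — reduce

No state contains more than one complete item.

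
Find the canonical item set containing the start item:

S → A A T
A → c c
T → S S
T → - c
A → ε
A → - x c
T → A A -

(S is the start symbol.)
{ [A → . - x c], [A → . c c], [A → .], [S → . A A T], [S' → . S] }

First, augment the grammar with S' → S
I₀ = CLOSURE({ [S' → . S] }):
  [S' → . S] has the dot before S: add [S → . A A T]
  [S → . A A T] has the dot before A: add [A → . c c], [A → .], [A → . - x c]
No further items can be added.

I₀ = { [A → . - x c], [A → . c c], [A → .], [S → . A A T], [S' → . S] }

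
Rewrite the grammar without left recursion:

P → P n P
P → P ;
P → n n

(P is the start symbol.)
P → n n P'
P' → n P P'
P' → ; P'
P' → ε

P is directly left-recursive. The standard transformation for
  A → A α₁ | ... | A α_m | β₁ | ... | β_n
is
  A  → β₁ A' | ... | β_n A'
  A' → α₁ A' | ... | α_m A' | ε

P → n n becomes P → n n P'
P → P n P becomes P' → n P P'
P → P ; becomes P' → ; P'
Add P' → ε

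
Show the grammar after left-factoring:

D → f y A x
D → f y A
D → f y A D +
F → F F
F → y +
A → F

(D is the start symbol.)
D → f y A D'
D' → x
D' → ε
D' → D +
F → F F
F → y +
A → F

Left-factoring transforms A → αβ₁ | αβ₂ into A → αA' and A' → β₁ | β₂
(α is the longest common prefix among the alternatives). Repeat until
no nonterminal has two alternatives with a common prefix.

Round 1: D has alternatives sharing prefix 'f y A'. Introduce D': D → f y A D'
  Add: D' → x
  Add: D' → ε
  Add: D' → D +

No remaining common prefixes — done.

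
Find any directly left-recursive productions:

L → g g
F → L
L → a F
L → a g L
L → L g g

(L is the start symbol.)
Yes, L is left-recursive

L → g g: starts with g
F → L: starts with L
L → a F: starts with a
L → a g L: starts with a
L → L g g: LEFT RECURSIVE (starts with L)

The grammar has direct left recursion on: L.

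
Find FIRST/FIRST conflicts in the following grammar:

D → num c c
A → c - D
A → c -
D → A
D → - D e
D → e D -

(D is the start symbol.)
FIRST sets of the non-terminals at (or reachable through a nullable prefix from) the front of some alternative:
  FIRST(A) = { 'c' }

Productions for D:
  D → num c c: FIRST = { 'num' }
  D → A: FIRST = { 'c' }
  D → - D e: FIRST = { '-' }
  D → e D -: FIRST = { 'e' }
Productions for A:
  A → c - D: FIRST = { 'c' }
  A → c -: FIRST = { 'c' }

Conflict for A: A → c - D and A → c -
  Overlap: { 'c' }

Answer: Yes. A → c '-' D / A → c '-' on { 'c' }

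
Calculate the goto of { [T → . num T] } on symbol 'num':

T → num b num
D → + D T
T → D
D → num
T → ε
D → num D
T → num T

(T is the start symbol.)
GOTO(I, 'num') = CLOSURE({ [A → αX.β] : [A → α.Xβ] ∈ I, X = 'num' })

Items with dot before 'num', with the dot advanced:
  [T → . num T] → [T → num . T]
Closure of the advanced items:
  [T → num . T] has the dot before T: add [T → . num b num], [T → . D], [T → .], [T → . num T]
  [T → . D] has the dot before D: add [D → . + D T], [D → . num], [D → . num D]

GOTO = { [D → . + D T], [D → . num D], [D → . num], [T → . D], [T → . num T], [T → . num b num], [T → .], [T → num . T] }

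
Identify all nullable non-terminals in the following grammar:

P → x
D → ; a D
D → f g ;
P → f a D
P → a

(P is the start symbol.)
A non-terminal is nullable if it can derive ε (the empty string): either it has an ε-production, or it has a production whose right-hand side consists entirely of nullable non-terminals.

There are no ε-productions, so no non-terminal can derive ε.
No non-terminals are nullable.

Answer: None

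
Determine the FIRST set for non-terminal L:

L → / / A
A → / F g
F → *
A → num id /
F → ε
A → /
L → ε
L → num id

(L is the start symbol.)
{ '/', 'num', ε }

To compute FIRST(L), examine every production with L on the left-hand side, reading each right-hand side left to right until a non-nullable symbol is reached.

From L → / / A:
  - '/' is a terminal: add '/' and stop
From L → ε:
  - ε-production, so ε ∈ FIRST(L)
From L → num id:
  - num is a terminal: add 'num' and stop

Collecting: FIRST(L) = { '/', 'num', ε }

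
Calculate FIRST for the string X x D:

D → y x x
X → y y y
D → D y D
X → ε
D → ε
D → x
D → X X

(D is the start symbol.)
{ 'x', 'y' }

FIRST sets of the non-terminals involved (from the grammar, by fixed-point iteration):
  FIRST(X) = { 'y', ε }

To compute FIRST(X x D), process the symbols left to right:
Symbol X is a non-terminal. Add FIRST(X) \ {ε} = { 'y' }
X is nullable (ε ∈ FIRST(X)), continue to the next symbol.
Symbol x is a terminal. Add 'x' and stop.
FIRST(X x D) = { 'x', 'y' }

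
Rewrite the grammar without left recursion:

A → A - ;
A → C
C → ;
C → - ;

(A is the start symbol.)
A is directly left-recursive. The standard transformation for
  A → A α₁ | ... | A α_m | β₁ | ... | β_n
is
  A  → β₁ A' | ... | β_n A'
  A' → α₁ A' | ... | α_m A' | ε

A → C becomes A → C A'
A → A - ; becomes A' → - ; A'
Add A' → ε

Productions for other non-terminals are unchanged:
  C → ;
  C → - ;

Resulting grammar:
A → C A'
A' → - ; A'
A' → ε
C → ;
C → - ;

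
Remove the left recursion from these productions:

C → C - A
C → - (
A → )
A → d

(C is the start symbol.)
C → - ( C'
C' → - A C'
C' → ε
A → )
A → d

C is directly left-recursive. The standard transformation for
  A → A α₁ | ... | A α_m | β₁ | ... | β_n
is
  A  → β₁ A' | ... | β_n A'
  A' → α₁ A' | ... | α_m A' | ε

C → - ( becomes C → - ( C'
C → C - A becomes C' → - A C'
Add C' → ε

Productions for other non-terminals are unchanged:
  A → )
  A → d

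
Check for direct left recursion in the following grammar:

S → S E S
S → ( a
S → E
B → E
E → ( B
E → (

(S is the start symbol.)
Direct left recursion occurs when N → N α for some non-terminal N (the right-hand side begins with the left-hand side itself).

S → S E S: LEFT RECURSIVE (starts with S)
S → ( a: starts with '('
S → E: starts with E
B → E: starts with E
E → ( B: starts with '('
E → (: starts with '('

The grammar has direct left recursion on: S.

Answer: Yes, S is left-recursive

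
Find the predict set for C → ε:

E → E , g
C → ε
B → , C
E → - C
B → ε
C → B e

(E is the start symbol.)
PREDICT(C → ε) = (FIRST(RHS) \ {ε}) ∪ (FOLLOW(C) if ε ∈ FIRST(RHS), i.e. RHS ⇒* ε)
The right-hand side is ε (FIRST(ε) = { ε }), so the predict set is FOLLOW(C) = { $, ',', 'e' }
PREDICT(C → ε) = { $, ',', 'e' }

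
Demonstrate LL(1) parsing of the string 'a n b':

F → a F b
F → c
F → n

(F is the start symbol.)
Stack is shown with the top on the left.

Stack    Input    Action
------------------------
F $      a n b $  output F → a F b
a F b $  a n b $  match 'a'
F b $    n b $    output F → n
n b $    n b $    match 'n'
b $      b $      match 'b'
$        $        accept

The string is accepted.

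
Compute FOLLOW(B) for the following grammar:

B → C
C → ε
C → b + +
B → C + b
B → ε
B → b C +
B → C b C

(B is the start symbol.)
{ $ }

To compute FOLLOW(B), find every occurrence of B on a right-hand side N → α B β: add FIRST(β) \ {ε}, and if β is empty or nullable also add FOLLOW(N). Iterate to a fixed point.

B is the start symbol, so $ ∈ FOLLOW(B).
B does not occur on any right-hand side.

Taking the union: FOLLOW(B) = { $ }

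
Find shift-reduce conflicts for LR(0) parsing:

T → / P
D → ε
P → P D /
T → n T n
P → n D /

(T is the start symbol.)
Augment with T' → T and build the canonical LR(0) collection (I0 = CLOSURE({[T' → . T]}), then GOTO on every symbol after a dot until no new states appear). It has 12 states:
  I0: { [T → . / P], [T → . n T n], [T' → . T] }  — shift
  I1: { [P → . P D /], [P → . n D /], [T → / . P] }  — shift
  I2: { [T' → T .] }  — accept
  I3: { [T → . / P], [T → . n T n], [T → n . T n] }  — shift
  I4: { [T → n T . n] }  — shift
  I5: { [T → n T n .] }  — reduce
  I6: { [D → .], [P → P . D /], [T → / P .] }  — 2 reduces
  I7: { [D → .], [P → n . D /] }  — reduce
  I8: { [P → n D . /] }  — shift
  I9: { [P → n D / .] }  — reduce
  I10: { [P → P D . /] }  — shift
  I11: { [P → P D / .] }  — reduce

No state contains both a complete item and a shift item.

Answer: No shift-reduce conflicts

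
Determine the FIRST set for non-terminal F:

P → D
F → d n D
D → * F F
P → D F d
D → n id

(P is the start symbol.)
To compute FIRST(F), examine every production with F on the left-hand side, reading each right-hand side left to right until a non-nullable symbol is reached.

From F → d n D:
  - d is a terminal: add 'd' and stop

Collecting: FIRST(F) = { 'd' }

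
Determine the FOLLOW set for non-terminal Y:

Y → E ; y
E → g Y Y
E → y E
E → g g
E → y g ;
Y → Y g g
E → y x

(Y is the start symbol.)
{ $, ';', 'g', 'y' }

To compute FOLLOW(Y), find every occurrence of Y on a right-hand side N → α Y β: add FIRST(β) \ {ε}, and if β is empty or nullable also add FOLLOW(N). Iterate to a fixed point.

Y is the start symbol, so $ ∈ FOLLOW(Y).
In E → g Y Y: Y is followed by Y, add FIRST(Y) \ {ε} = { 'g', 'y' }
In E → g Y Y: Y is at the end, add FOLLOW(E)
In Y → Y g g: Y is followed by g g, add FIRST(g g) \ {ε} = { 'g' }

The FOLLOW sets referred to above (computed the same way, to a fixed point):
  FOLLOW(E) = { ';' }

Taking the union: FOLLOW(Y) = { $, ';', 'g', 'y' }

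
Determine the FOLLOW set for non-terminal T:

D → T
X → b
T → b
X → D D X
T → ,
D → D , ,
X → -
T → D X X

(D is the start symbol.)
To compute FOLLOW(T), find every occurrence of T on a right-hand side N → α T β: add FIRST(β) \ {ε}, and if β is empty or nullable also add FOLLOW(N). Iterate to a fixed point.

In D → T: T is at the end, add FOLLOW(D)

The FOLLOW sets referred to above (computed the same way, to a fixed point):
  FOLLOW(D) = { $, ',', '-', 'b' }

Taking the union: FOLLOW(T) = { $, ',', '-', 'b' }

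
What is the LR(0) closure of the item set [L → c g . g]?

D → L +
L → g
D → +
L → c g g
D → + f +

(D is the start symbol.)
{ [L → c g . g] }

To compute CLOSURE, for each item [A → α.Bβ] where B is a non-terminal, add [B → .γ] for all productions B → γ; repeat for the newly added items until nothing changes.

Start with: [L → c g . g]
The dot precedes the terminal g, so nothing is added.

CLOSURE = { [L → c g . g] }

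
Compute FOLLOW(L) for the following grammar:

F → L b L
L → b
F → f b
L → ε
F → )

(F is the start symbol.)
To compute FOLLOW(L), find every occurrence of L on a right-hand side N → α L β: add FIRST(β) \ {ε}, and if β is empty or nullable also add FOLLOW(N). Iterate to a fixed point.

In F → L b L: L is followed by b L, add FIRST(b L) \ {ε} = { 'b' }
In F → L b L: L is at the end, add FOLLOW(F)

The FOLLOW sets referred to above (computed the same way, to a fixed point):
  FOLLOW(F) = { $ }

Taking the union: FOLLOW(L) = { $, 'b' }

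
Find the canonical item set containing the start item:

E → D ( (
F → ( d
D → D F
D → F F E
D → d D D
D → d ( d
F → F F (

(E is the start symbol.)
{ [D → . D F], [D → . F F E], [D → . d ( d], [D → . d D D], [E → . D ( (], [E' → . E], [F → . ( d], [F → . F F (] }

First, augment the grammar with E' → E
I₀ = CLOSURE({ [E' → . E] }):
  [E' → . E] has the dot before E: add [E → . D ( (]
  [E → . D ( (] has the dot before D: add [D → . D F], [D → . F F E], [D → . d D D], [D → . d ( d]
  [D → . F F E] has the dot before F: add [F → . ( d], [F → . F F (]
No further items can be added.

I₀ = { [D → . D F], [D → . F F E], [D → . d ( d], [D → . d D D], [E → . D ( (], [E' → . E], [F → . ( d], [F → . F F (] }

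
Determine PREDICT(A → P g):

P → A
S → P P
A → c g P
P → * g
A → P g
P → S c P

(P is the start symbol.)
PREDICT(A → P g) = (FIRST(RHS) \ {ε}) ∪ (FOLLOW(A) if ε ∈ FIRST(RHS), i.e. RHS ⇒* ε)
FIRST(P) = { '*', 'c' }
FIRST(P g) = { '*', 'c' }
ε ∉ FIRST(P g), so FOLLOW(A) is not added.
PREDICT(A → P g) = { '*', 'c' }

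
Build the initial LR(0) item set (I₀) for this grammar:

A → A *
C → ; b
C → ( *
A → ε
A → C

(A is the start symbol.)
{ [A → . A *], [A → . C], [A → .], [A' → . A], [C → . ( *], [C → . ; b] }

First, augment the grammar with A' → A
I₀ = CLOSURE({ [A' → . A] }):
  [A' → . A] has the dot before A: add [A → . A *], [A → .], [A → . C]
  [A → . C] has the dot before C: add [C → . ; b], [C → . ( *]
No further items can be added.

I₀ = { [A → . A *], [A → . C], [A → .], [A' → . A], [C → . ( *], [C → . ; b] }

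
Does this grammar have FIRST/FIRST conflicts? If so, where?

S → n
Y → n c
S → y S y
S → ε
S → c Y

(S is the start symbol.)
A FIRST/FIRST conflict occurs when two productions N → α and N → β for the same non-terminal have FIRST(α) ∩ FIRST(β) ≠ ∅ (with ε ∈ FIRST of a nullable right-hand side, so two nullable alternatives also conflict).

Productions for S:
  S → n: FIRST = { 'n' }
  S → y S y: FIRST = { 'y' }
  S → ε: FIRST = { ε }
  S → c Y: FIRST = { 'c' }
Y has only one production, so no FIRST/FIRST conflict is possible there.

All alternatives of each non-terminal have pairwise disjoint FIRST sets.

Answer: No FIRST/FIRST conflicts.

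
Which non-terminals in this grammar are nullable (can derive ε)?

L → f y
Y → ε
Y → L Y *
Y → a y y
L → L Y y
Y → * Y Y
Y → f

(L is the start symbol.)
A non-terminal is nullable if it can derive ε (the empty string): either it has an ε-production, or it has a production whose right-hand side consists entirely of nullable non-terminals.

ε-productions: Y → ε
So Y is immediately nullable.
No further non-terminal can be added: every production for the remaining non-terminals contains a terminal or a non-nullable non-terminal.
Nullable = { 'Y' }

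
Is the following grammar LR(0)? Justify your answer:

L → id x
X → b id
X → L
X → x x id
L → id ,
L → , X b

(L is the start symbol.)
A grammar is LR(0) if no state in the canonical LR(0) collection has:
  - both a shift item (dot before a terminal) and a complete item (shift-reduce conflict), or
  - two or more complete items (reduce-reduce conflict; the accept item [L' → L .] counts as a complete item here).

Augment with L' → L and build the canonical LR(0) collection (I0 = CLOSURE({[L' → . L]}), then GOTO on every symbol after a dot until no new states appear). It has 14 states:
  I0: { [L → . , X b], [L → . id ,], [L → . id x], [L' → . L] }  — shift
  I1: { [L → , . X b], [L → . , X b], [L → . id ,], [L → . id x], [X → . L], [X → . b id], [X → . x x id] }  — shift
  I2: { [L' → L .] }  — accept
  I3: { [L → id . ,], [L → id . x] }  — shift
  I4: { [L → id , .] }  — reduce
  I5: { [L → id x .] }  — reduce
  I6: { [X → L .] }  — reduce
  I7: { [L → , X . b] }  — shift
  I8: { [X → b . id] }  — shift
  I9: { [X → x . x id] }  — shift
  I10: { [X → x x . id] }  — shift
  I11: { [X → x x id .] }  — reduce
  I12: { [X → b id .] }  — reduce
  I13: { [L → , X b .] }  — reduce

Every state is either a pure shift/goto state or contains exactly one complete item and nothing to shift — no conflicts. The grammar is LR(0).

Answer: Yes, the grammar is LR(0)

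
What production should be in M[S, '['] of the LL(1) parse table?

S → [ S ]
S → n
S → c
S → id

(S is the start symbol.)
To find M[S, '['], we find productions for S where '[' is in the predict set (PREDICT(N → α) = (FIRST(α) \ {ε}) ∪ (FOLLOW(N) if α ⇒* ε)).

S → [ S ]: PREDICT = { '[' }
  '[' is in predict set, so this production goes in M[S, '[']
S → n: PREDICT = { 'n' }
S → c: PREDICT = { 'c' }
S → id: PREDICT = { 'id' }

M[S, '['] = S → [ S ]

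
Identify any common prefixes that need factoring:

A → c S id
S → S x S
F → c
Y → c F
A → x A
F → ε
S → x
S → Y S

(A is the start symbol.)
No, left-factoring is not needed

Left-factoring is needed when two productions for the same non-terminal
share a common prefix on the right-hand side.

Productions for A:
  A → c S id
  A → x A
Productions for S:
  S → S x S
  S → x
  S → Y S
Productions for F:
  F → c
  F → ε

No common prefixes found.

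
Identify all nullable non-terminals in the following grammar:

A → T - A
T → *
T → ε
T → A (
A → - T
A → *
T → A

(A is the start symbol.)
{ 'T' }

ε-productions: T → ε
So T is immediately nullable.
No further non-terminal can be added: every production for the remaining non-terminals contains a terminal or a non-nullable non-terminal.
Nullable = { 'T' }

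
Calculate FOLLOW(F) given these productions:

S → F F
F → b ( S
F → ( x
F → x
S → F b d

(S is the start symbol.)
To compute FOLLOW(F), find every occurrence of F on a right-hand side N → α F β: add FIRST(β) \ {ε}, and if β is empty or nullable also add FOLLOW(N). Iterate to a fixed point.

In S → F F: F is followed by F, add FIRST(F) \ {ε} = { '(', 'b', 'x' }
In S → F F: F is at the end, add FOLLOW(S)
In S → F b d: F is followed by b d, add FIRST(b d) \ {ε} = { 'b' }

The FOLLOW sets referred to above (computed the same way, to a fixed point):
  FOLLOW(S) = { $, '(', 'b', 'x' }

Taking the union: FOLLOW(F) = { $, '(', 'b', 'x' }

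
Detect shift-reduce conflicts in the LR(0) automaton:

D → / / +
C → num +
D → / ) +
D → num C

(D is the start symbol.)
Augment with D' → D and build the canonical LR(0) collection (I0 = CLOSURE({[D' → . D]}), then GOTO on every symbol after a dot until no new states appear). It has 11 states:
  I0: { [D → . / ) +], [D → . / / +], [D → . num C], [D' → . D] }  — shift
  I1: { [D → / . ) +], [D → / . / +] }  — shift
  I2: { [D' → D .] }  — accept
  I3: { [C → . num +], [D → num . C] }  — shift
  I4: { [D → num C .] }  — reduce
  I5: { [C → num . +] }  — shift
  I6: { [C → num + .] }  — reduce
  I7: { [D → / ) . +] }  — shift
  I8: { [D → / / . +] }  — shift
  I9: { [D → / / + .] }  — reduce
  I10: { [D → / ) + .] }  — reduce

No state contains both a complete item and a shift item.

Answer: No shift-reduce conflicts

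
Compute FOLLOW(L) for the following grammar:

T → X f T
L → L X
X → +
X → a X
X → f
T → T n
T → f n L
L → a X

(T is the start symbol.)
To compute FOLLOW(L), find every occurrence of L on a right-hand side N → α L β: add FIRST(β) \ {ε}, and if β is empty or nullable also add FOLLOW(N). Iterate to a fixed point.

In L → L X: L is followed by X, add FIRST(X) \ {ε} = { '+', 'a', 'f' }
In T → f n L: L is at the end, add FOLLOW(T)

The FOLLOW sets referred to above (computed the same way, to a fixed point):
  FOLLOW(T) = { $, 'n' }

Taking the union: FOLLOW(L) = { $, '+', 'a', 'f', 'n' }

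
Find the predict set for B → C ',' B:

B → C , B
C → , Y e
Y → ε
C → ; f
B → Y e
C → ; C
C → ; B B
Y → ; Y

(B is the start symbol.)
{ ',', ';' }

PREDICT(B → C ',' B) = (FIRST(RHS) \ {ε}) ∪ (FOLLOW(B) if ε ∈ FIRST(RHS), i.e. RHS ⇒* ε)
FIRST(C) = { ',', ';' }
FIRST(C ',' B) = { ',', ';' }
ε ∉ FIRST(C ',' B), so FOLLOW(B) is not added.
PREDICT(B → C ',' B) = { ',', ';' }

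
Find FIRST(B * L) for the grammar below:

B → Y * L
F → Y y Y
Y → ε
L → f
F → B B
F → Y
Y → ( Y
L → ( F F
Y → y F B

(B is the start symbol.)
{ '(', '*', 'y' }

FIRST sets of the non-terminals involved (from the grammar, by fixed-point iteration):
  FIRST(B) = { '(', '*', 'y' }

To compute FIRST(B * L), process the symbols left to right:
Symbol B is a non-terminal. Add FIRST(B) \ {ε} = { '(', '*', 'y' }
B is not nullable (ε ∉ FIRST(B)), so stop here.
FIRST(B * L) = { '(', '*', 'y' }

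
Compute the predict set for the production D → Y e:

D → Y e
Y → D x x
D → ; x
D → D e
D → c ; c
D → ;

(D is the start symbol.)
{ ';', 'c' }

PREDICT(D → Y e) = (FIRST(RHS) \ {ε}) ∪ (FOLLOW(D) if ε ∈ FIRST(RHS), i.e. RHS ⇒* ε)
FIRST(Y) = { ';', 'c' }
FIRST(Y e) = { ';', 'c' }
ε ∉ FIRST(Y e), so FOLLOW(D) is not added.
PREDICT(D → Y e) = { ';', 'c' }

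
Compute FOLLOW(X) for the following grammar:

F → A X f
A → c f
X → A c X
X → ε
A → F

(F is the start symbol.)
{ 'f' }

To compute FOLLOW(X), find every occurrence of X on a right-hand side N → α X β: add FIRST(β) \ {ε}, and if β is empty or nullable also add FOLLOW(N). Iterate to a fixed point.

In F → A X f: X is followed by f, add FIRST(f) \ {ε} = { 'f' }
In X → A c X: X is at the end; this adds FOLLOW(X) to itself — nothing new

Taking the union: FOLLOW(X) = { 'f' }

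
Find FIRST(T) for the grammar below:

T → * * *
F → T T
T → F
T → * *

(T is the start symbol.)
{ '*' }

FIRST sets of the other non-terminals involved (by the same procedure, iterated to a fixed point):
  FIRST(F) = { '*' }

From T → * * *:
  - '*' is a terminal: add '*' and stop
From T → F:
  - F is a non-terminal: add FIRST(F) \ {ε} = { '*' }
    F is not nullable, so stop
From T → * *:
  - '*' is a terminal: add '*' and stop

Collecting: FIRST(T) = { '*' }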